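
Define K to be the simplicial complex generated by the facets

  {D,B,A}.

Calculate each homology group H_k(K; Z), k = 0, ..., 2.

Fix the vertex order A < B < D and write every simplex with vertices in increasing order. Then dim K = 2 and the simplices of K are:

  0-simplices (3): A, B, D
  1-simplices (3): AB, AD, BD
  2-simplices (1): ABD

so the chain groups are C_0 ≅ Z^3, C_1 ≅ Z^3, C_2 ≅ Z^1.

Boundary ∂_1: C_1 → C_0 sends each edge [p,q] (with p < q) to q − p.
This gives a 3×3 integer matrix of rank 2; reducing to Smith normal form yields diagonal entries (1,1).

The boundary map ∂_2: C_2 → C_1 acts by ∂[p,q,r] = [q,r] − [p,r] + [p,q]. For instance
  ∂ABD = BD − AD + AB.
The 3×1 boundary matrix has rank 1 and Smith normal form diag(1).

Reading off H_k = ker ∂_k / im ∂_{k+1}:

  H_0: rank C_0 − rank ∂_1 = 3 − 2 = 1, and the invariant factors of ∂_1 are all 1, so H_0 = Z.
  H_1: rank ker ∂_1 − rank ∂_2 = (3 − 2) − 1 = 0, and the invariant factors of ∂_2 are all 1, so H_1 = 0.
  H_2: rank ker ∂_2 − rank ∂_3 = (1 − 1) − 0 = 0, and there is no ∂_3, so H_2 = 0.

(K is a triangulation of the 2-simplex.)

H_0 = Z,  H_1 = 0,  H_2 = 0.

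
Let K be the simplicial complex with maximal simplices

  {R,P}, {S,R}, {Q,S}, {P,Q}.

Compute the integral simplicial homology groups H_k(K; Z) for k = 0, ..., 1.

Order the vertices as P < Q < R < S. Listing each simplex with vertices in this order, K has dimension 1 with simplices:

  0-simplices (4): P, Q, R, S
  1-simplices (4): PQ, PR, QS, RS

giving chain groups C_0 ≅ Z^4, C_1 ≅ Z^4.

∂_1: C_1 → C_0 is given by ∂[p,q] = [q] − [p]. For instance
  ∂QS = S − Q.
As a 4×4 matrix over Z this has rank 3, with invariant factors (1,1,1).

Reading off H_k = ker ∂_k / im ∂_{k+1}:

  H_0: rank C_0 − rank ∂_1 = 4 − 3 = 1, and the invariant factors of ∂_1 are all 1, so H_0 = Z.
  H_1: rank ker ∂_1 − rank ∂_2 = (4 − 3) − 0 = 1, and there is no ∂_2, so H_1 = Z.

As a check, the Euler characteristic is 4 − 4 = 0, which agrees with 1 − 1 = 0.

H_0 ≅ Z,  H_1 ≅ Z.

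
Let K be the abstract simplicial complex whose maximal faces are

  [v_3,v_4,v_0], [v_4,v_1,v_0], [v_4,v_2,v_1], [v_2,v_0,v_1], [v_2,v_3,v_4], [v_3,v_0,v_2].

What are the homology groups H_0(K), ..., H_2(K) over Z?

Take the total order v_0 < v_1 < v_2 < v_3 < v_4 on the vertex set. Then K (dimension 2) consists of the simplices:

  0-simplices (5): [v_0], [v_1], [v_2], [v_3], [v_4]
  1-simplices (9): [v_0,v_1], [v_0,v_2], [v_0,v_3], [v_0,v_4], [v_1,v_2], [v_1,v_4], [v_2,v_3], [v_2,v_4], [v_3,v_4]
  2-simplices (6): [v_0,v_1,v_2], [v_0,v_1,v_4], [v_0,v_2,v_3], [v_0,v_3,v_4], [v_1,v_2,v_4], [v_2,v_3,v_4]

so the chain groups are C_0 ≅ Z^5, C_1 ≅ Z^9, C_2 ≅ Z^6.

∂_1: C_1 → C_0 sends each edge [p,q] (with p < q) to q − p. For instance
  ∂[v_1,v_4] = [v_4] − [v_1].
As a 5×9 matrix over Z this has rank 4, with invariant factors (1,1,1,1).

∂_2: C_2 → C_1 sends each 2-simplex [p,q,r] to [q,r] − [p,r] + [p,q]. For instance
  ∂[v_0,v_2,v_3] = [v_2,v_3] − [v_0,v_3] + [v_0,v_2],
  ∂[v_2,v_3,v_4] = [v_3,v_4] − [v_2,v_4] + [v_2,v_3].
The 9×6 boundary matrix has rank 5 and Smith normal form diag(1,1,1,1,1).

Reading off H_k = ker ∂_k / im ∂_{k+1}:

  H_0: rank C_0 − rank ∂_1 = 5 − 4 = 1, and the invariant factors of ∂_1 are all 1, so H_0 = Z.
  H_1: rank ker ∂_1 − rank ∂_2 = (9 − 4) − 5 = 0, and the invariant factors of ∂_2 are all 1, so H_1 = 0.
  H_2: rank ker ∂_2 − rank ∂_3 = (6 − 5) − 0 = 1, and there is no ∂_3, so H_2 = Z.

H_0 = Z,  H_1 = 0,  H_2 = Z.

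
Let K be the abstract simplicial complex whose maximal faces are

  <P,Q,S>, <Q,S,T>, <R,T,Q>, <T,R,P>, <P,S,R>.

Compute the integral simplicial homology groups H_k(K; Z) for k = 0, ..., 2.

K has 5 vertices, 10 edges, 5 triangles.
rank ∂_0 = 0, rank ∂_1 = 4 ⇒ b_0 = 5 − 0 − 4 = 1; all invariant factors of ∂_1 are 1 so no torsion. So H_0 ≅ Z.
rank ∂_1 = 4, rank ∂_2 = 5 ⇒ b_1 = 10 − 4 − 5 = 1; all invariant factors of ∂_2 are 1 so no torsion. So H_1 ≅ Z.
rank ∂_2 = 5, rank ∂_3 = 0 ⇒ b_2 = 5 − 5 − 0 = 0. So H_2 ≅ 0.

H_0 ≅ Z,  H_1 ≅ Z,  H_2 = 0.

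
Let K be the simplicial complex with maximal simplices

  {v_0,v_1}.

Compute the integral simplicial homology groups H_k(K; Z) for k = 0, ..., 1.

Fix the vertex order v_0 < v_1 and write every simplex with vertices in increasing order. Then dim K = 1 and the simplices of K are:

  0-simplices (2): [v_0], [v_1]
  1-simplices (1): [v_0,v_1]

giving chain groups C_0 ≅ Z^2, C_1 ≅ Z^1.

Boundary ∂_1: C_1 → C_0 sends each edge [p,q] (with p < q) to q − p. For instance
  ∂[v_0,v_1] = [v_1] − [v_0].
The 2×1 boundary matrix has rank 1 and Smith normal form diag(1).

Computing H_k = (kernel of ∂_k) / (image of ∂_{k+1}):

  H_0: rank C_0 − rank ∂_1 = 2 − 1 = 1, and the invariant factors of ∂_1 are all 1, so H_0 ≅ Z.
  H_1: rank ker ∂_1 − rank ∂_2 = (1 − 1) − 0 = 0, and there is no ∂_2, so H_1 ≅ 0.

H_0 = Z,  H_1 = 0.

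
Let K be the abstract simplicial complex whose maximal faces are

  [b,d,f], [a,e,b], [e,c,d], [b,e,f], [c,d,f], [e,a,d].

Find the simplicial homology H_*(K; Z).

H_0 ≅ Z,  H_1 ≅ Z,  H_2 = 0.

Fix the vertex order a < b < c < d < e < f and write every simplex with vertices in increasing order. Then dim K = 2 and the simplices of K are:

  0-simplices (6): a, b, c, d, e, f
  1-simplices (12): ab, ad, ae, bd, be, bf, cd, ce, cf, de, df, ef
  2-simplices (6): abe, ade, bdf, bef, cde, cdf

so the chain groups are C_0 ≅ Z^6, C_1 ≅ Z^12, C_2 ≅ Z^6.

Boundary ∂_1: C_1 → C_0 sends each edge [p,q] (with p < q) to q − p. For instance
  ∂bd = d − b.
The 6×12 boundary matrix has rank 5 and Smith normal form diag(1,1,1,1,1).

The boundary map ∂_2: C_2 → C_1 maps a triangle to the signed sum of its edges. For instance
  ∂cdf = df − cf + cd,
  ∂cde = de − ce + cd.
The resulting 12×6 matrix has rank 6, and its Smith normal form has invariant factors (1,1,1,1,1,1).

Now H_k = ker ∂_k / im ∂_{k+1}, so:

  H_0: rank C_0 − rank ∂_1 = 6 − 5 = 1, and the invariant factors of ∂_1 are all 1, so H_0 ≅ Z.
  H_1: rank ker ∂_1 − rank ∂_2 = (12 − 5) − 6 = 1, and the invariant factors of ∂_2 are all 1, so H_1 ≅ Z.
  H_2: rank ker ∂_2 − rank ∂_3 = (6 − 6) − 0 = 0, and there is no ∂_3, so H_2 ≅ 0.

(K is a triangulation of the cylinder S^1 x I.)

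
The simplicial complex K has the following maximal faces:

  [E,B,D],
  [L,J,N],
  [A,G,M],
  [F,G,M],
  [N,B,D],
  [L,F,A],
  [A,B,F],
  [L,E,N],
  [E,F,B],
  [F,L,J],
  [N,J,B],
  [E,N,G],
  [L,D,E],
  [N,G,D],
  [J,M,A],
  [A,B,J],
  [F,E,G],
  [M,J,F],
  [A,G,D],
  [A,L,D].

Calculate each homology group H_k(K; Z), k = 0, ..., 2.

H_0 = Z,  H_1 = Z ⊕ Z/2Z,  H_2 = 0.

Fix the vertex order A < B < D < E < F < G < J < L < M < N and write every simplex with vertices in increasing order. Then dim K = 2 and the simplices of K are:

  0-simplices (10): A, B, D, E, F, G, J, L, M, N
  1-simplices (30): AB, AD, AF, AG, AJ, AL, AM, BD, BE, BF, BJ, BN, DE, DG, DL, DN, EF, EG, EL, EN, FG, FJ, FL, FM, GM, GN, JL, JM, JN, LN
  2-simplices (20): ABF, ABJ, ADG, ADL, AFL, AGM, AJM, BDE, BDN, BEF, BJN, DEL, DGN, EFG, EGN, ELN, FGM, FJL, FJM, JLN

Hence C_0 ≅ Z^10, C_1 ≅ Z^30, C_2 ≅ Z^20.

The boundary map ∂_1: C_1 → C_0 maps an edge to its endpoints' difference, ∂[p,q] = q − p. For instance
  ∂AB = B − A.
The resulting 10×30 matrix has rank 9, and its Smith normal form has invariant factors (1,1,1,1,1,1,1,1,1).

The boundary map ∂_2: C_2 → C_1 maps a triangle to the signed sum of its edges. For instance
  ∂FJM = JM − FM + FJ,
  ∂ABJ = BJ − AJ + AB.
As a 30×20 matrix over Z this has rank 20, with invariant factors (1,1,1,1,1,1,1,1,1,1,1,1,1,1,1,1,1,1,1,2).

Computing H_k = (kernel of ∂_k) / (image of ∂_{k+1}):

  H_0: rank C_0 − rank ∂_1 = 10 − 9 = 1, and the invariant factors of ∂_1 are all 1, so H_0 ≅ Z.
  H_1: rank ker ∂_1 − rank ∂_2 = (30 − 9) − 20 = 1, and ∂_2 has invariant factor 2 > 1, so H_1 ≅ Z ⊕ Z/2Z.
  H_2: rank ker ∂_2 − rank ∂_3 = (20 − 20) − 0 = 0, and there is no ∂_3, so H_2 ≅ 0.

(K is a triangulation of the Klein bottle.)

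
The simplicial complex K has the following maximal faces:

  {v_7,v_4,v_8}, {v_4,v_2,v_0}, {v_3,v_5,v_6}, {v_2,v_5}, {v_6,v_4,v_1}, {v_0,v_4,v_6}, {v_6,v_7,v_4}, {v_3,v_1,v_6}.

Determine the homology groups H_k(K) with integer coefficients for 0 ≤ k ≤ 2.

H_0 = Z,  H_1 = Z,  H_2 = 0.

Take the total order v_0 < v_1 < v_2 < v_3 < v_4 < v_5 < v_6 < v_7 < v_8 on the vertex set. Then K (dimension 2) consists of the simplices:

  0-simplices (9): [v_0], [v_1], [v_2], [v_3], [v_4], [v_5], [v_6], [v_7], [v_8]
  1-simplices (16): (16 of them)
  2-simplices (7): [v_0,v_2,v_4], [v_0,v_4,v_6], [v_1,v_3,v_6], [v_1,v_4,v_6], [v_3,v_5,v_6], [v_4,v_6,v_7], [v_4,v_7,v_8]

Hence C_0 ≅ Z^9, C_1 ≅ Z^16, C_2 ≅ Z^7.

Boundary ∂_1: C_1 → C_0 is given by ∂[p,q] = [q] − [p]. For instance
  ∂[v_5,v_6] = [v_6] − [v_5].
The resulting 9×16 matrix has rank 8, and its Smith normal form has invariant factors (1,1,1,1,1,1,1,1).

∂_2: C_2 → C_1 sends each 2-simplex [p,q,r] to [q,r] − [p,r] + [p,q]. For instance
  ∂[v_4,v_6,v_7] = [v_6,v_7] − [v_4,v_7] + [v_4,v_6],
  ∂[v_0,v_4,v_6] = [v_4,v_6] − [v_0,v_6] + [v_0,v_4].
This gives a 16×7 integer matrix of rank 7; reducing to Smith normal form yields diagonal entries (1,1,1,1,1,1,1).

Now H_k = ker ∂_k / im ∂_{k+1}, so:

  H_0: rank C_0 − rank ∂_1 = 9 − 8 = 1, and the invariant factors of ∂_1 are all 1, so H_0 ≅ Z.
  H_1: rank ker ∂_1 − rank ∂_2 = (16 − 8) − 7 = 1, and the invariant factors of ∂_2 are all 1, so H_1 ≅ Z.
  H_2: rank ker ∂_2 − rank ∂_3 = (7 − 7) − 0 = 0, and there is no ∂_3, so H_2 ≅ 0.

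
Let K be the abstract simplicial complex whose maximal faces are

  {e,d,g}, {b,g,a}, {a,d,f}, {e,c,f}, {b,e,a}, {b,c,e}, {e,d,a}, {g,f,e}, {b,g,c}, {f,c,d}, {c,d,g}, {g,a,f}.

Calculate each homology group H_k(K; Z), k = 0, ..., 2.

H_0 = Z,  H_1 = Z/2Z,  H_2 = 0.

Fix the vertex order a < b < c < d < e < f < g and write every simplex with vertices in increasing order. Then dim K = 2 and the simplices of K are:

  0-simplices (7): a, b, c, d, e, f, g
  1-simplices (18): ab, ad, ae, af, ag, bc, be, bg, cd, ce, cf, cg, de, df, dg, ef, eg, fg
  2-simplices (12): abe, abg, ade, adf, afg, bce, bcg, cdf, cdg, cef, deg, efg

giving chain groups C_0 ≅ Z^7, C_1 ≅ Z^18, C_2 ≅ Z^12.

∂_1: C_1 → C_0 is given by ∂[p,q] = [q] − [p]. For instance
  ∂fg = g − f.
The resulting 7×18 matrix has rank 6, and its Smith normal form has invariant factors (1,1,1,1,1,1).

Boundary ∂_2: C_2 → C_1 acts by ∂[p,q,r] = [q,r] − [p,r] + [p,q]. For instance
  ∂bcg = cg − bg + bc,
  ∂abe = be − ae + ab.
This gives a 18×12 integer matrix of rank 12; reducing to Smith normal form yields diagonal entries (1,1,1,1,1,1,1,1,1,1,1,2).

Now H_k = ker ∂_k / im ∂_{k+1}, so:

  H_0: rank C_0 − rank ∂_1 = 7 − 6 = 1, and the invariant factors of ∂_1 are all 1, so H_0 ≅ Z.
  H_1: rank ker ∂_1 − rank ∂_2 = (18 − 6) − 12 = 0, and ∂_2 has invariant factor 2 > 1, so H_1 ≅ Z/2Z.
  H_2: rank ker ∂_2 − rank ∂_3 = (12 − 12) − 0 = 0, and there is no ∂_3, so H_2 ≅ 0.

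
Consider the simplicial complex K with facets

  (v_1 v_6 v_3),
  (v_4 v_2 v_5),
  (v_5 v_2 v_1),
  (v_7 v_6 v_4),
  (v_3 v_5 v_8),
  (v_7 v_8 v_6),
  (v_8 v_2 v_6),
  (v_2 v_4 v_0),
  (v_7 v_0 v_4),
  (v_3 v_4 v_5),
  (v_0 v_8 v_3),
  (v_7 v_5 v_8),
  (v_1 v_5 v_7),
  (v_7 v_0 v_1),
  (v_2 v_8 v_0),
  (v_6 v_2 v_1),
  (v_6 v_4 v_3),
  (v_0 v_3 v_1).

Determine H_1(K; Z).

K has 9 vertices, 27 edges, 18 triangles.
rank ∂_1 = 8, rank ∂_2 = 17 ⇒ b_1 = 27 − 8 − 17 = 2; all invariant factors of ∂_2 are 1 so no torsion. So H_1 ≅ Z^2.

H_1 ≅ Z^2.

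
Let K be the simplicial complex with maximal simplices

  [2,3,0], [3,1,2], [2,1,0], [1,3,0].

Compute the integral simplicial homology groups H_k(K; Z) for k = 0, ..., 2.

Take the total order 0 < 1 < 2 < 3 on the vertex set. Then K (dimension 2) consists of the simplices:

  0-simplices (4): [0], [1], [2], [3]
  1-simplices (6): [0,1], [0,2], [0,3], [1,2], [1,3], [2,3]
  2-simplices (4): [0,1,2], [0,1,3], [0,2,3], [1,2,3]

Hence C_0 ≅ Z^4, C_1 ≅ Z^6, C_2 ≅ Z^4.

The boundary map ∂_1: C_1 → C_0 sends each edge [p,q] (with p < q) to q − p.
The 4×6 boundary matrix has rank 3 and Smith normal form diag(1,1,1).

∂_2: C_2 → C_1 acts by ∂[p,q,r] = [q,r] − [p,r] + [p,q]. For instance
  ∂[0,1,2] = [1,2] − [0,2] + [0,1],
  ∂[0,2,3] = [2,3] − [0,3] + [0,2].
As a 6×4 matrix over Z this has rank 3, with invariant factors (1,1,1).

Reading off H_k = ker ∂_k / im ∂_{k+1}:

  H_0: rank C_0 − rank ∂_1 = 4 − 3 = 1, and the invariant factors of ∂_1 are all 1, so H_0 = Z.
  H_1: rank ker ∂_1 − rank ∂_2 = (6 − 3) − 3 = 0, and the invariant factors of ∂_2 are all 1, so H_1 = 0.
  H_2: rank ker ∂_2 − rank ∂_3 = (4 − 3) − 0 = 1, and there is no ∂_3, so H_2 = Z.

H_0 ≅ Z,  H_1 = 0,  H_2 ≅ Z.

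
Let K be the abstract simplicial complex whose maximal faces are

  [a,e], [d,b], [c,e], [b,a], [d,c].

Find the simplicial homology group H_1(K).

Take the total order a < b < c < d < e on the vertex set. Then K (dimension 1) consists of the simplices:

  0-simplices (5): a, b, c, d, e
  1-simplices (5): ab, ae, bd, cd, ce

Hence C_0 ≅ Z^5, C_1 ≅ Z^5.

Boundary ∂_1: C_1 → C_0 maps an edge to its endpoints' difference, ∂[p,q] = q − p.
This gives a 5×5 integer matrix of rank 4; reducing to Smith normal form yields diagonal entries (1,1,1,1).

Now H_k = ker ∂_k / im ∂_{k+1}, so:

  H_1: rank ker ∂_1 − rank ∂_2 = (5 − 4) − 0 = 1, and there is no ∂_2, so H_1 ≅ Z.

H_1 ≅ Z.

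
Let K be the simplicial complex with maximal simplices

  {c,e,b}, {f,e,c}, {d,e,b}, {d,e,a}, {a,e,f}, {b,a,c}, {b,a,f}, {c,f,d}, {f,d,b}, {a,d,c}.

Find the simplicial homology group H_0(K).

K has 6 vertices, 15 edges, 10 triangles.
rank ∂_0 = 0, rank ∂_1 = 5 ⇒ b_0 = 6 − 0 − 5 = 1; all invariant factors of ∂_1 are 1 so no torsion. So H_0 ≅ Z.

H_0 ≅ Z.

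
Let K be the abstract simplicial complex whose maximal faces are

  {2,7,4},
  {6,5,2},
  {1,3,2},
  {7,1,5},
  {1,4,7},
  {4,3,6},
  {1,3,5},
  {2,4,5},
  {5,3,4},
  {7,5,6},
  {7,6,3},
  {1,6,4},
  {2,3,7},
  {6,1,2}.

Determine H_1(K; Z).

H_1 = Z^2.

We work with the vertex ordering 1 < 2 < 3 < 4 < 5 < 6 < 7. The simplices of K, each written with vertices in increasing order, are:

  0-simplices (7): [1], [2], [3], [4], [5], [6], [7]
  1-simplices (21): [1,2], [1,3], [1,4], [1,5], [1,6], [1,7], [2,3], [2,4], [2,5], [2,6], [2,7], [3,4], [3,5], [3,6], [3,7], [4,5], [4,6], [4,7], [5,6], [5,7], [6,7]
  2-simplices (14): [1,2,3], [1,2,6], [1,3,5], [1,4,6], [1,4,7], [1,5,7], [2,3,7], [2,4,5], [2,4,7], [2,5,6], [3,4,5], [3,4,6], [3,6,7], [5,6,7]

Hence C_0 ≅ Z^7, C_1 ≅ Z^21, C_2 ≅ Z^14.

The boundary map ∂_1: C_1 → C_0 maps an edge to its endpoints' difference, ∂[p,q] = q − p. For instance
  ∂[5,7] = [7] − [5].
As a 7×21 matrix over Z this has rank 6, with invariant factors (1,1,1,1,1,1).

Boundary ∂_2: C_2 → C_1 maps a triangle to the signed sum of its edges. For instance
  ∂[3,4,6] = [4,6] − [3,6] + [3,4],
  ∂[2,5,6] = [5,6] − [2,6] + [2,5].
As a 21×14 matrix over Z this has rank 13, with invariant factors (1,1,1,1,1,1,1,1,1,1,1,1,1).

Reading off H_k = ker ∂_k / im ∂_{k+1}:

  H_1: rank ker ∂_1 − rank ∂_2 = (21 − 6) − 13 = 2, and the invariant factors of ∂_2 are all 1, so H_1 = Z^2.

(K is a triangulation of the torus T^2.)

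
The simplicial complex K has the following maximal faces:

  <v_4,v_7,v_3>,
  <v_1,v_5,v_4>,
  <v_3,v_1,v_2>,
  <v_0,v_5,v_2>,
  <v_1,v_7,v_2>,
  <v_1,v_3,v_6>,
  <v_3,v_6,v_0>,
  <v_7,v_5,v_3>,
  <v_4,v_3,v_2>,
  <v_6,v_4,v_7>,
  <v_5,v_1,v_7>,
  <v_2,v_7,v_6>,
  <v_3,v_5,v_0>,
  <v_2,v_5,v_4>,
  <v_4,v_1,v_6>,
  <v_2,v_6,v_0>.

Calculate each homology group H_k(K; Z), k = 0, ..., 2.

We work with the vertex ordering v_0 < v_1 < v_2 < v_3 < v_4 < v_5 < v_6 < v_7. The simplices of K, each written with vertices in increasing order, are:

  0-simplices (8): [v_0], [v_1], [v_2], [v_3], [v_4], [v_5], [v_6], [v_7]
  1-simplices (24): (24 of them)
  2-simplices (16): (16 of them)

so the chain groups are C_0 ≅ Z^8, C_1 ≅ Z^24, C_2 ≅ Z^16.

The boundary map ∂_1: C_1 → C_0 sends each edge [p,q] (with p < q) to q − p. For instance
  ∂[v_3,v_5] = [v_5] − [v_3].
The 8×24 boundary matrix has rank 7 and Smith normal form diag(1,1,1,1,1,1,1).

∂_2: C_2 → C_1 maps a triangle to the signed sum of its edges. For instance
  ∂[v_0,v_2,v_6] = [v_2,v_6] − [v_0,v_6] + [v_0,v_2],
  ∂[v_0,v_3,v_6] = [v_3,v_6] − [v_0,v_6] + [v_0,v_3].
The resulting 24×16 matrix has rank 15, and its Smith normal form has invariant factors (1,1,1,1,1,1,1,1,1,1,1,1,1,1,1).

Now H_k = ker ∂_k / im ∂_{k+1}, so:

  H_0: rank C_0 − rank ∂_1 = 8 − 7 = 1, and the invariant factors of ∂_1 are all 1, so H_0 ≅ Z.
  H_1: rank ker ∂_1 − rank ∂_2 = (24 − 7) − 15 = 2, and the invariant factors of ∂_2 are all 1, so H_1 ≅ Z^2.
  H_2: rank ker ∂_2 − rank ∂_3 = (16 − 15) − 0 = 1, and there is no ∂_3, so H_2 ≅ Z.

(K is a triangulation of the torus T^2.)

H_0 ≅ Z,  H_1 ≅ Z^2,  H_2 ≅ Z.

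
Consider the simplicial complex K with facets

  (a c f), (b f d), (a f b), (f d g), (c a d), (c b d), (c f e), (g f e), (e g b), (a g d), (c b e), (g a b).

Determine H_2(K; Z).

H_2 ≅ 0.

Take the total order a < b < c < d < e < f < g on the vertex set. Then K (dimension 2) consists of the simplices:

  0-simplices (7): a, b, c, d, e, f, g
  1-simplices (18): ab, ac, ad, af, ag, bc, bd, be, bf, bg, cd, ce, cf, df, dg, ef, eg, fg
  2-simplices (12): abf, abg, acd, acf, adg, bcd, bce, bdf, beg, cef, dfg, efg

giving chain groups C_0 ≅ Z^7, C_1 ≅ Z^18, C_2 ≅ Z^12.

Boundary ∂_1: C_1 → C_0 maps an edge to its endpoints' difference, ∂[p,q] = q − p. For instance
  ∂bd = d − b.
This gives a 7×18 integer matrix of rank 6; reducing to Smith normal form yields diagonal entries (1,1,1,1,1,1).

Boundary ∂_2: C_2 → C_1 maps a triangle to the signed sum of its edges. For instance
  ∂bce = ce − be + bc,
  ∂abf = bf − af + ab.
The 18×12 boundary matrix has rank 12 and Smith normal form diag(1,1,1,1,1,1,1,1,1,1,1,2).

Reading off H_k = ker ∂_k / im ∂_{k+1}:

  H_2: rank ker ∂_2 − rank ∂_3 = (12 − 12) − 0 = 0, and there is no ∂_3, so H_2 = 0.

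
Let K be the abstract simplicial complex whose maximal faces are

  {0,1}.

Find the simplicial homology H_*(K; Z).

We work with the vertex ordering 0 < 1. The simplices of K, each written with vertices in increasing order, are:

  0-simplices (2): [0], [1]
  1-simplices (1): [0,1]

so the chain groups are C_0 ≅ Z^2, C_1 ≅ Z^1.

Boundary ∂_1: C_1 → C_0 is given by ∂[p,q] = [q] − [p]. For instance
  ∂[0,1] = [1] − [0].
The 2×1 boundary matrix has rank 1 and Smith normal form diag(1).

From H_k ≅ ker(∂_k) / im(∂_{k+1}) we obtain:

  H_0: rank C_0 − rank ∂_1 = 2 − 1 = 1, and the invariant factors of ∂_1 are all 1, so H_0 ≅ Z.
  H_1: rank ker ∂_1 − rank ∂_2 = (1 − 1) − 0 = 0, and there is no ∂_2, so H_1 ≅ 0.

H_0 ≅ Z,  H_1 = 0.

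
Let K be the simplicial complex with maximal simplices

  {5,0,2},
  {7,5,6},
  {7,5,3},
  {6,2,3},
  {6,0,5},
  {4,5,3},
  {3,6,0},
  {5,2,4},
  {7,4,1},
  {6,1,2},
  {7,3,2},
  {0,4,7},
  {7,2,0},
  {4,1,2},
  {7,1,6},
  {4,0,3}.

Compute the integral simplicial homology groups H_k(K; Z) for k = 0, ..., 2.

K has 8 vertices, 24 edges, 16 triangles.
rank ∂_0 = 0, rank ∂_1 = 7 ⇒ b_0 = 8 − 0 − 7 = 1; all invariant factors of ∂_1 are 1 so no torsion. So H_0 ≅ Z.
rank ∂_1 = 7, rank ∂_2 = 15 ⇒ b_1 = 24 − 7 − 15 = 2; all invariant factors of ∂_2 are 1 so no torsion. So H_1 ≅ Z^2.
rank ∂_2 = 15, rank ∂_3 = 0 ⇒ b_2 = 16 − 15 − 0 = 1. So H_2 ≅ Z.

H_0 = Z,  H_1 = Z^2,  H_2 = Z.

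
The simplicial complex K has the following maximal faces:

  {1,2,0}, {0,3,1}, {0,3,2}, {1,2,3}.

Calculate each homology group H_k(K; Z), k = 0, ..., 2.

Take the total order 0 < 1 < 2 < 3 on the vertex set. Then K (dimension 2) consists of the simplices:

  0-simplices (4): [0], [1], [2], [3]
  1-simplices (6): [0,1], [0,2], [0,3], [1,2], [1,3], [2,3]
  2-simplices (4): [0,1,2], [0,1,3], [0,2,3], [1,2,3]

Hence C_0 ≅ Z^4, C_1 ≅ Z^6, C_2 ≅ Z^4.

The boundary map ∂_1: C_1 → C_0 sends each edge [p,q] (with p < q) to q − p.
The 4×6 boundary matrix has rank 3 and Smith normal form diag(1,1,1).

∂_2: C_2 → C_1 acts by ∂[p,q,r] = [q,r] − [p,r] + [p,q]. For instance
  ∂[1,2,3] = [2,3] − [1,3] + [1,2],
  ∂[0,1,3] = [1,3] − [0,3] + [0,1].
As a 6×4 matrix over Z this has rank 3, with invariant factors (1,1,1).

From H_k ≅ ker(∂_k) / im(∂_{k+1}) we obtain:

  H_0: rank C_0 − rank ∂_1 = 4 − 3 = 1, and the invariant factors of ∂_1 are all 1, so H_0 = Z.
  H_1: rank ker ∂_1 − rank ∂_2 = (6 − 3) − 3 = 0, and the invariant factors of ∂_2 are all 1, so H_1 = 0.
  H_2: rank ker ∂_2 − rank ∂_3 = (4 − 3) − 0 = 1, and there is no ∂_3, so H_2 = Z.

As a check, the Euler characteristic is 4 − 6 + 4 = 2, which agrees with 1 − 0 + 1 = 2.

H_0 ≅ Z,  H_1 = 0,  H_2 ≅ Z.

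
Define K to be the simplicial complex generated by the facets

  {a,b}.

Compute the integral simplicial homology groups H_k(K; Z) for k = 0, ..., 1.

Take the total order a < b on the vertex set. Then K (dimension 1) consists of the simplices:

  0-simplices (2): a, b
  1-simplices (1): ab

Hence C_0 ≅ Z^2, C_1 ≅ Z^1.

Boundary ∂_1: C_1 → C_0 maps an edge to its endpoints' difference, ∂[p,q] = q − p. For instance
  ∂ab = b − a.
As a 2×1 matrix over Z this has rank 1, with invariant factors (1).

From H_k ≅ ker(∂_k) / im(∂_{k+1}) we obtain:

  H_0: rank C_0 − rank ∂_1 = 2 − 1 = 1, and the invariant factors of ∂_1 are all 1, so H_0 ≅ Z.
  H_1: rank ker ∂_1 − rank ∂_2 = (1 − 1) − 0 = 0, and there is no ∂_2, so H_1 ≅ 0.

(K is a triangulation of the 1-simplex.)

H_0 = Z,  H_1 = 0.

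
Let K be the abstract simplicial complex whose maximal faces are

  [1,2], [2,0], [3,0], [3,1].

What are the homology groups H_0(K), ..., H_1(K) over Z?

H_0 = Z,  H_1 = Z.

We work with the vertex ordering 0 < 1 < 2 < 3. The simplices of K, each written with vertices in increasing order, are:

  0-simplices (4): [0], [1], [2], [3]
  1-simplices (4): [0,2], [0,3], [1,2], [1,3]

so the chain groups are C_0 ≅ Z^4, C_1 ≅ Z^4.

∂_1: C_1 → C_0 sends each edge [p,q] (with p < q) to q − p. For instance
  ∂[1,3] = [3] − [1].
The 4×4 boundary matrix has rank 3 and Smith normal form diag(1,1,1).

Reading off H_k = ker ∂_k / im ∂_{k+1}:

  H_0: rank C_0 − rank ∂_1 = 4 − 3 = 1, and the invariant factors of ∂_1 are all 1, so H_0 = Z.
  H_1: rank ker ∂_1 − rank ∂_2 = (4 − 3) − 0 = 1, and there is no ∂_2, so H_1 = Z.

As a check, the Euler characteristic is 4 − 4 = 0, which agrees with 1 − 1 = 0.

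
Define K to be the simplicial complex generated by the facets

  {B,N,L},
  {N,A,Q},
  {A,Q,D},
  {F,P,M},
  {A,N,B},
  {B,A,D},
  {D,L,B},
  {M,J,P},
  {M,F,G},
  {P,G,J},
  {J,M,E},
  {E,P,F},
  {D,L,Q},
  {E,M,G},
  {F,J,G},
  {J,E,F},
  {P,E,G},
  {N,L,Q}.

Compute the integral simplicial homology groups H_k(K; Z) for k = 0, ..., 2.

Order the vertices as A < B < D < E < F < G < J < L < M < N < P < Q. Listing each simplex with vertices in this order, K has dimension 2 with simplices:

  0-simplices (12): A, B, D, E, F, G, J, L, M, N, P, Q
  1-simplices (27): AB, AD, AN, AQ, BD, BL, BN, DL, DQ, EF, EG, EJ, EM, EP, FG, FJ, FM, FP, GJ, GM, GP, JM, JP, LN, LQ, MP, NQ
  2-simplices (18): ABD, ABN, ADQ, ANQ, BDL, BLN, DLQ, EFJ, EFP, EGM, EGP, EJM, FGJ, FGM, FMP, GJP, JMP, LNQ

so the chain groups are C_0 ≅ Z^12, C_1 ≅ Z^27, C_2 ≅ Z^18.

Boundary ∂_1: C_1 → C_0 is given by ∂[p,q] = [q] − [p].
The 12×27 boundary matrix has rank 10 and Smith normal form diag(1,1,1,1,1,1,1,1,1,1).

The boundary map ∂_2: C_2 → C_1 maps a triangle to the signed sum of its edges. For instance
  ∂EFP = FP − EP + EF,
  ∂BLN = LN − BN + BL.
The 27×18 boundary matrix has rank 17 and Smith normal form diag(1,1,1,1,1,1,1,1,1,1,1,1,1,1,1,1,2).

Computing H_k = (kernel of ∂_k) / (image of ∂_{k+1}):

  H_0: rank C_0 − rank ∂_1 = 12 − 10 = 2, and the invariant factors of ∂_1 are all 1, so H_0 ≅ Z^2.
  H_1: rank ker ∂_1 − rank ∂_2 = (27 − 10) − 17 = 0, and ∂_2 has invariant factor 2 > 1, so H_1 ≅ Z/2.
  H_2: rank ker ∂_2 − rank ∂_3 = (18 − 17) − 0 = 1, and there is no ∂_3, so H_2 ≅ Z.

As a check, the Euler characteristic is 12 − 27 + 18 = 3, which agrees with 2 − 0 + 1 = 3.

H_0 = Z^2,  H_1 = Z/2,  H_2 = Z.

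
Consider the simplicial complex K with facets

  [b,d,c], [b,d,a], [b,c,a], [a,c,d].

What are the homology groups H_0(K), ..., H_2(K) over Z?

K has 4 vertices, 6 edges, 4 triangles.
rank ∂_0 = 0, rank ∂_1 = 3 ⇒ b_0 = 4 − 0 − 3 = 1; all invariant factors of ∂_1 are 1 so no torsion. So H_0 = Z.
rank ∂_1 = 3, rank ∂_2 = 3 ⇒ b_1 = 6 − 3 − 3 = 0; all invariant factors of ∂_2 are 1 so no torsion. So H_1 = 0.
rank ∂_2 = 3, rank ∂_3 = 0 ⇒ b_2 = 4 − 3 − 0 = 1. So H_2 = Z.

H_0 ≅ Z,  H_1 = 0,  H_2 ≅ Z.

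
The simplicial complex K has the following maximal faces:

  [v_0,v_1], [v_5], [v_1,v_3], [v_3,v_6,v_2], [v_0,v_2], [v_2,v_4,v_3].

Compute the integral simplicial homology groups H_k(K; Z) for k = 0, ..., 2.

H_0 ≅ Z^2,  H_1 ≅ Z,  H_2 = 0.

Take the total order v_0 < v_1 < v_2 < v_3 < v_4 < v_5 < v_6 on the vertex set. Then K (dimension 2) consists of the simplices:

  0-simplices (7): [v_0], [v_1], [v_2], [v_3], [v_4], [v_5], [v_6]
  1-simplices (8): [v_0,v_1], [v_0,v_2], [v_1,v_3], [v_2,v_3], [v_2,v_4], [v_2,v_6], [v_3,v_4], [v_3,v_6]
  2-simplices (2): [v_2,v_3,v_4], [v_2,v_3,v_6]

giving chain groups C_0 ≅ Z^7, C_1 ≅ Z^8, C_2 ≅ Z^2.

∂_1: C_1 → C_0 maps an edge to its endpoints' difference, ∂[p,q] = q − p.
As a 7×8 matrix over Z this has rank 5, with invariant factors (1,1,1,1,1).

The boundary map ∂_2: C_2 → C_1 acts by ∂[p,q,r] = [q,r] − [p,r] + [p,q]. For instance
  ∂[v_2,v_3,v_4] = [v_3,v_4] − [v_2,v_4] + [v_2,v_3],
  ∂[v_2,v_3,v_6] = [v_3,v_6] − [v_2,v_6] + [v_2,v_3].
The 8×2 boundary matrix has rank 2 and Smith normal form diag(1,1).

Computing H_k = (kernel of ∂_k) / (image of ∂_{k+1}):

  H_0: rank C_0 − rank ∂_1 = 7 − 5 = 2, and the invariant factors of ∂_1 are all 1, so H_0 ≅ Z^2.
  H_1: rank ker ∂_1 − rank ∂_2 = (8 − 5) − 2 = 1, and the invariant factors of ∂_2 are all 1, so H_1 ≅ Z.
  H_2: rank ker ∂_2 − rank ∂_3 = (2 − 2) − 0 = 0, and there is no ∂_3, so H_2 ≅ 0.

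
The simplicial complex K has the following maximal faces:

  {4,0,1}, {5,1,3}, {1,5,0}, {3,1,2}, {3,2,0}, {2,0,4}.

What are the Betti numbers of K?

Fix the vertex order 0 < 1 < 2 < 3 < 4 < 5 and write every simplex with vertices in increasing order. Then dim K = 2 and the simplices of K are:

  0-simplices (6): [0], [1], [2], [3], [4], [5]
  1-simplices (12): [0,1], [0,2], [0,3], [0,4], [0,5], [1,2], [1,3], [1,4], [1,5], [2,3], [2,4], [3,5]
  2-simplices (6): [0,1,4], [0,1,5], [0,2,3], [0,2,4], [1,2,3], [1,3,5]

Hence C_0 ≅ Z^6, C_1 ≅ Z^12, C_2 ≅ Z^6.

Boundary ∂_1: C_1 → C_0 is given by ∂[p,q] = [q] − [p]. For instance
  ∂[0,1] = [1] − [0].
As a 6×12 matrix over Z this has rank 5, with invariant factors (1,1,1,1,1).

The boundary map ∂_2: C_2 → C_1 maps a triangle to the signed sum of its edges. For instance
  ∂[1,2,3] = [2,3] − [1,3] + [1,2],
  ∂[0,2,4] = [2,4] − [0,4] + [0,2].
The 12×6 boundary matrix has rank 6 and Smith normal form diag(1,1,1,1,1,1).

Now H_k = ker ∂_k / im ∂_{k+1}, so:

  H_0: rank C_0 − rank ∂_1 = 6 − 5 = 1, and the invariant factors of ∂_1 are all 1, so H_0 = Z.
  H_1: rank ker ∂_1 − rank ∂_2 = (12 − 5) − 6 = 1, and the invariant factors of ∂_2 are all 1, so H_1 = Z.
  H_2: rank ker ∂_2 − rank ∂_3 = (6 − 6) − 0 = 0, and there is no ∂_3, so H_2 = 0.

As a check, the Euler characteristic is 6 − 12 + 6 = 0, which agrees with 1 − 1 + 0 = 0.

Hence the Betti numbers are b_0 = 1, b_1 = 1, b_2 = 0.

b_0 = 1, b_1 = 1, b_2 = 0.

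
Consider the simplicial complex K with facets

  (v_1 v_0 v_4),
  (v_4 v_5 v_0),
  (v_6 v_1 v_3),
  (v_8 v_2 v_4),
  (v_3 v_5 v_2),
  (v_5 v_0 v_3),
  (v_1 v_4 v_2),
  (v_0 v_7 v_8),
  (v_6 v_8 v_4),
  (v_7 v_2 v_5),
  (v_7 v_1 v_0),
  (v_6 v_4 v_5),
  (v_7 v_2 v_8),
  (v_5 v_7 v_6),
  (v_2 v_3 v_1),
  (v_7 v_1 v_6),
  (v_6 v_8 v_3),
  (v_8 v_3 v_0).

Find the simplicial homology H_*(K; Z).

H_0 ≅ Z,  H_1 ≅ Z^2,  H_2 ≅ Z.

Take the total order v_0 < v_1 < v_2 < v_3 < v_4 < v_5 < v_6 < v_7 < v_8 on the vertex set. Then K (dimension 2) consists of the simplices:

  0-simplices (9): [v_0], [v_1], [v_2], [v_3], [v_4], [v_5], [v_6], [v_7], [v_8]
  1-simplices (27): (27 of them)
  2-simplices (18): (18 of them)

so the chain groups are C_0 ≅ Z^9, C_1 ≅ Z^27, C_2 ≅ Z^18.

∂_1: C_1 → C_0 is given by ∂[p,q] = [q] − [p]. For instance
  ∂[v_5,v_6] = [v_6] − [v_5].
The resulting 9×27 matrix has rank 8, and its Smith normal form has invariant factors (1,1,1,1,1,1,1,1).

Boundary ∂_2: C_2 → C_1 sends each 2-simplex [p,q,r] to [q,r] − [p,r] + [p,q]. For instance
  ∂[v_0,v_4,v_5] = [v_4,v_5] − [v_0,v_5] + [v_0,v_4],
  ∂[v_5,v_6,v_7] = [v_6,v_7] − [v_5,v_7] + [v_5,v_6].
The 27×18 boundary matrix has rank 17 and Smith normal form diag(1,1,1,1,1,1,1,1,1,1,1,1,1,1,1,1,1).

Computing H_k = (kernel of ∂_k) / (image of ∂_{k+1}):

  H_0: rank C_0 − rank ∂_1 = 9 − 8 = 1, and the invariant factors of ∂_1 are all 1, so H_0 ≅ Z.
  H_1: rank ker ∂_1 − rank ∂_2 = (27 − 8) − 17 = 2, and the invariant factors of ∂_2 are all 1, so H_1 ≅ Z^2.
  H_2: rank ker ∂_2 − rank ∂_3 = (18 − 17) − 0 = 1, and there is no ∂_3, so H_2 ≅ Z.

As a check, the Euler characteristic is 9 − 27 + 18 = 0, which agrees with 1 − 2 + 1 = 0.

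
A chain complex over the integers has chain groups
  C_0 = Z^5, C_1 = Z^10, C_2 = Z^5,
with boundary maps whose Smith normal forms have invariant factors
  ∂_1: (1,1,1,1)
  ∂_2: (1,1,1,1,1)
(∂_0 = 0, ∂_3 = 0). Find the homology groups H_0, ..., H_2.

H_0: b_0 = 5 − 0 − 4 = 1; torsion from ∂_1 factors > 1: none. So H_0 ≅ Z.
H_1: b_1 = 10 − 4 − 5 = 1; torsion from ∂_2 factors > 1: none. So H_1 ≅ Z.
H_2: b_2 = 5 − 5 − 0 = 0; torsion from ∂_3 factors > 1: none. So H_2 ≅ 0.

H_0 ≅ Z,  H_1 ≅ Z,  H_2 = 0.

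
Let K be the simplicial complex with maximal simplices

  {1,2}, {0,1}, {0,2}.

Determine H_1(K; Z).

We work with the vertex ordering 0 < 1 < 2. The simplices of K, each written with vertices in increasing order, are:

  0-simplices (3): [0], [1], [2]
  1-simplices (3): [0,1], [0,2], [1,2]

giving chain groups C_0 ≅ Z^3, C_1 ≅ Z^3.

The boundary map ∂_1: C_1 → C_0 sends each edge [p,q] (with p < q) to q − p. For instance
  ∂[0,1] = [1] − [0].
This gives a 3×3 integer matrix of rank 2; reducing to Smith normal form yields diagonal entries (1,1).

Reading off H_k = ker ∂_k / im ∂_{k+1}:

  H_1: rank ker ∂_1 − rank ∂_2 = (3 − 2) − 0 = 1, and there is no ∂_2, so H_1 ≅ Z.

(K is a triangulation of the circle S^1.)

H_1 ≅ Z.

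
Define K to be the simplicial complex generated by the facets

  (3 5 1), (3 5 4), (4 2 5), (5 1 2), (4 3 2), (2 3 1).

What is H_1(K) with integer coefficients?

H_1 = 0.

Take the total order 1 < 2 < 3 < 4 < 5 on the vertex set. Then K (dimension 2) consists of the simplices:

  0-simplices (5): [1], [2], [3], [4], [5]
  1-simplices (9): [1,2], [1,3], [1,5], [2,3], [2,4], [2,5], [3,4], [3,5], [4,5]
  2-simplices (6): [1,2,3], [1,2,5], [1,3,5], [2,3,4], [2,4,5], [3,4,5]

giving chain groups C_0 ≅ Z^5, C_1 ≅ Z^9, C_2 ≅ Z^6.

The boundary map ∂_1: C_1 → C_0 maps an edge to its endpoints' difference, ∂[p,q] = q − p. For instance
  ∂[3,4] = [4] − [3].
This gives a 5×9 integer matrix of rank 4; reducing to Smith normal form yields diagonal entries (1,1,1,1).

∂_2: C_2 → C_1 sends each 2-simplex [p,q,r] to [q,r] − [p,r] + [p,q]. For instance
  ∂[2,4,5] = [4,5] − [2,5] + [2,4],
  ∂[3,4,5] = [4,5] − [3,5] + [3,4].
The resulting 9×6 matrix has rank 5, and its Smith normal form has invariant factors (1,1,1,1,1).

Reading off H_k = ker ∂_k / im ∂_{k+1}:

  H_1: rank ker ∂_1 − rank ∂_2 = (9 − 4) − 5 = 0, and the invariant factors of ∂_2 are all 1, so H_1 ≅ 0.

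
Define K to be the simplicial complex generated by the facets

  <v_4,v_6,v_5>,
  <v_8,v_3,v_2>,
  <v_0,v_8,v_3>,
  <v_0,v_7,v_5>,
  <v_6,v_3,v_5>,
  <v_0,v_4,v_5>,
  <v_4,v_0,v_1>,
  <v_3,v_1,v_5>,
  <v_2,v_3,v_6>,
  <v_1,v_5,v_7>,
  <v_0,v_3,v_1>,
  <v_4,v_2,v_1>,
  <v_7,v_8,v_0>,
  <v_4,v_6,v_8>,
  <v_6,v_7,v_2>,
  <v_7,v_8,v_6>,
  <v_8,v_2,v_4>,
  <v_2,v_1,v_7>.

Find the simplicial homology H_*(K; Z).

H_0 = Z,  H_1 = Z ⊕ Z/2,  H_2 = 0.

Take the total order v_0 < v_1 < v_2 < v_3 < v_4 < v_5 < v_6 < v_7 < v_8 on the vertex set. Then K (dimension 2) consists of the simplices:

  0-simplices (9): [v_0], [v_1], [v_2], [v_3], [v_4], [v_5], [v_6], [v_7], [v_8]
  1-simplices (27): (27 of them)
  2-simplices (18): (18 of them)

Hence C_0 ≅ Z^9, C_1 ≅ Z^27, C_2 ≅ Z^18.

The boundary map ∂_1: C_1 → C_0 maps an edge to its endpoints' difference, ∂[p,q] = q − p. For instance
  ∂[v_0,v_3] = [v_3] − [v_0].
The resulting 9×27 matrix has rank 8, and its Smith normal form has invariant factors (1,1,1,1,1,1,1,1).

∂_2: C_2 → C_1 sends each 2-simplex [p,q,r] to [q,r] − [p,r] + [p,q]. For instance
  ∂[v_2,v_6,v_7] = [v_6,v_7] − [v_2,v_7] + [v_2,v_6],
  ∂[v_2,v_3,v_8] = [v_3,v_8] − [v_2,v_8] + [v_2,v_3].
As a 27×18 matrix over Z this has rank 18, with invariant factors (1,1,1,1,1,1,1,1,1,1,1,1,1,1,1,1,1,2).

From H_k ≅ ker(∂_k) / im(∂_{k+1}) we obtain:

  H_0: rank C_0 − rank ∂_1 = 9 − 8 = 1, and the invariant factors of ∂_1 are all 1, so H_0 = Z.
  H_1: rank ker ∂_1 − rank ∂_2 = (27 − 8) − 18 = 1, and ∂_2 has invariant factor 2 > 1, so H_1 = Z ⊕ Z/2.
  H_2: rank ker ∂_2 − rank ∂_3 = (18 − 18) − 0 = 0, and there is no ∂_3, so H_2 = 0.

As a check, the Euler characteristic is 9 − 27 + 18 = 0, which agrees with 1 − 1 + 0 = 0.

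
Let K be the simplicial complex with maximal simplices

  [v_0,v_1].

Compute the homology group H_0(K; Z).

H_0 ≅ Z.

We work with the vertex ordering v_0 < v_1. The simplices of K, each written with vertices in increasing order, are:

  0-simplices (2): [v_0], [v_1]
  1-simplices (1): [v_0,v_1]

Hence C_0 ≅ Z^2, C_1 ≅ Z^1.

Boundary ∂_1: C_1 → C_0 is given by ∂[p,q] = [q] − [p]. For instance
  ∂[v_0,v_1] = [v_1] − [v_0].
The resulting 2×1 matrix has rank 1, and its Smith normal form has invariant factors (1).

From H_k ≅ ker(∂_k) / im(∂_{k+1}) we obtain:

  H_0: rank C_0 − rank ∂_1 = 2 − 1 = 1, and the invariant factors of ∂_1 are all 1, so H_0 = Z.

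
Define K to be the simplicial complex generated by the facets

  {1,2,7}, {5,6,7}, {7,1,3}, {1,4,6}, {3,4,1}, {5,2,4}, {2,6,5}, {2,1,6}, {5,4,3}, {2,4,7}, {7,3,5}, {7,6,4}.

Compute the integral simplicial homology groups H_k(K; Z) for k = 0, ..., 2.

Order the vertices as 1 < 2 < 3 < 4 < 5 < 6 < 7. Listing each simplex with vertices in this order, K has dimension 2 with simplices:

  0-simplices (7): [1], [2], [3], [4], [5], [6], [7]
  1-simplices (18): [1,2], [1,3], [1,4], [1,6], [1,7], [2,4], [2,5], [2,6], [2,7], [3,4], [3,5], [3,7], [4,5], [4,6], [4,7], [5,6], [5,7], [6,7]
  2-simplices (12): [1,2,6], [1,2,7], [1,3,4], [1,3,7], [1,4,6], [2,4,5], [2,4,7], [2,5,6], [3,4,5], [3,5,7], [4,6,7], [5,6,7]

giving chain groups C_0 ≅ Z^7, C_1 ≅ Z^18, C_2 ≅ Z^12.

Boundary ∂_1: C_1 → C_0 sends each edge [p,q] (with p < q) to q − p.
This gives a 7×18 integer matrix of rank 6; reducing to Smith normal form yields diagonal entries (1,1,1,1,1,1).

The boundary map ∂_2: C_2 → C_1 acts by ∂[p,q,r] = [q,r] − [p,r] + [p,q]. For instance
  ∂[1,3,7] = [3,7] − [1,7] + [1,3],
  ∂[1,2,7] = [2,7] − [1,7] + [1,2].
As a 18×12 matrix over Z this has rank 12, with invariant factors (1,1,1,1,1,1,1,1,1,1,1,2).

Reading off H_k = ker ∂_k / im ∂_{k+1}:

  H_0: rank C_0 − rank ∂_1 = 7 − 6 = 1, and the invariant factors of ∂_1 are all 1, so H_0 = Z.
  H_1: rank ker ∂_1 − rank ∂_2 = (18 − 6) − 12 = 0, and ∂_2 has invariant factor 2 > 1, so H_1 = Z/2.
  H_2: rank ker ∂_2 − rank ∂_3 = (12 − 12) − 0 = 0, and there is no ∂_3, so H_2 = 0.

H_0 ≅ Z,  H_1 ≅ Z/2,  H_2 = 0.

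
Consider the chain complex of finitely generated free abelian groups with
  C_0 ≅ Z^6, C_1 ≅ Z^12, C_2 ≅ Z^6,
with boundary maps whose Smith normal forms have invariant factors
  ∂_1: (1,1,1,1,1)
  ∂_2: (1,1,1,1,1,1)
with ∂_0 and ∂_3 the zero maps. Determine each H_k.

H_0: b_0 = 6 − 0 − 5 = 1; torsion from ∂_1 factors > 1: none. So H_0 ≅ Z.
H_1: b_1 = 12 − 5 − 6 = 1; torsion from ∂_2 factors > 1: none. So H_1 ≅ Z.
H_2: b_2 = 6 − 6 − 0 = 0; torsion from ∂_3 factors > 1: none. So H_2 ≅ 0.

H_0 ≅ Z,  H_1 ≅ Z,  H_2 = 0.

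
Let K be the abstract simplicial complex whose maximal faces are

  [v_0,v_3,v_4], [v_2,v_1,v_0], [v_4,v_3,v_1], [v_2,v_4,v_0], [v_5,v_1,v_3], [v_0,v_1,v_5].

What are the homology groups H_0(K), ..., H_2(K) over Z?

H_0 ≅ Z,  H_1 ≅ Z,  H_2 = 0.

We work with the vertex ordering v_0 < v_1 < v_2 < v_3 < v_4 < v_5. The simplices of K, each written with vertices in increasing order, are:

  0-simplices (6): [v_0], [v_1], [v_2], [v_3], [v_4], [v_5]
  1-simplices (12): [v_0,v_1], [v_0,v_2], [v_0,v_3], [v_0,v_4], [v_0,v_5], [v_1,v_2], [v_1,v_3], [v_1,v_4], [v_1,v_5], [v_2,v_4], [v_3,v_4], [v_3,v_5]
  2-simplices (6): [v_0,v_1,v_2], [v_0,v_1,v_5], [v_0,v_2,v_4], [v_0,v_3,v_4], [v_1,v_3,v_4], [v_1,v_3,v_5]

Hence C_0 ≅ Z^6, C_1 ≅ Z^12, C_2 ≅ Z^6.

Boundary ∂_1: C_1 → C_0 sends each edge [p,q] (with p < q) to q − p. For instance
  ∂[v_2,v_4] = [v_4] − [v_2].
The resulting 6×12 matrix has rank 5, and its Smith normal form has invariant factors (1,1,1,1,1).

The boundary map ∂_2: C_2 → C_1 sends each 2-simplex [p,q,r] to [q,r] − [p,r] + [p,q]. For instance
  ∂[v_0,v_3,v_4] = [v_3,v_4] − [v_0,v_4] + [v_0,v_3],
  ∂[v_1,v_3,v_4] = [v_3,v_4] − [v_1,v_4] + [v_1,v_3].
This gives a 12×6 integer matrix of rank 6; reducing to Smith normal form yields diagonal entries (1,1,1,1,1,1).

Now H_k = ker ∂_k / im ∂_{k+1}, so:

  H_0: rank C_0 − rank ∂_1 = 6 − 5 = 1, and the invariant factors of ∂_1 are all 1, so H_0 ≅ Z.
  H_1: rank ker ∂_1 − rank ∂_2 = (12 − 5) − 6 = 1, and the invariant factors of ∂_2 are all 1, so H_1 ≅ Z.
  H_2: rank ker ∂_2 − rank ∂_3 = (6 − 6) − 0 = 0, and there is no ∂_3, so H_2 ≅ 0.

(K is a triangulation of the cylinder S^1 x I.)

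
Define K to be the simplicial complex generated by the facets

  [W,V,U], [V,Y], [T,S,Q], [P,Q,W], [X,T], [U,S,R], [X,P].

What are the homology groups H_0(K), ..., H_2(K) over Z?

Order the vertices as P < Q < R < S < T < U < V < W < X < Y. Listing each simplex with vertices in this order, K has dimension 2 with simplices:

  0-simplices (10): P, Q, R, S, T, U, V, W, X, Y
  1-simplices (15): PQ, PW, PX, QS, QT, QW, RS, RU, ST, SU, TX, UV, UW, VW, VY
  2-simplices (4): PQW, QST, RSU, UVW

giving chain groups C_0 ≅ Z^10, C_1 ≅ Z^15, C_2 ≅ Z^4.

∂_1: C_1 → C_0 sends each edge [p,q] (with p < q) to q − p. For instance
  ∂SU = U − S.
The 10×15 boundary matrix has rank 9 and Smith normal form diag(1,1,1,1,1,1,1,1,1).

The boundary map ∂_2: C_2 → C_1 sends each 2-simplex [p,q,r] to [q,r] − [p,r] + [p,q]. For instance
  ∂RSU = SU − RU + RS,
  ∂PQW = QW − PW + PQ.
As a 15×4 matrix over Z this has rank 4, with invariant factors (1,1,1,1).

Now H_k = ker ∂_k / im ∂_{k+1}, so:

  H_0: rank C_0 − rank ∂_1 = 10 − 9 = 1, and the invariant factors of ∂_1 are all 1, so H_0 ≅ Z.
  H_1: rank ker ∂_1 − rank ∂_2 = (15 − 9) − 4 = 2, and the invariant factors of ∂_2 are all 1, so H_1 ≅ Z^2.
  H_2: rank ker ∂_2 − rank ∂_3 = (4 − 4) − 0 = 0, and there is no ∂_3, so H_2 ≅ 0.

H_0 = Z,  H_1 = Z^2,  H_2 = 0.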